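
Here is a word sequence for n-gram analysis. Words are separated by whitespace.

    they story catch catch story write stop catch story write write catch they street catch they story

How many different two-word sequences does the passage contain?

12

17 tokens → 16 bigram windows in total.
Repeated bigrams (each contributes count−1 duplicates):
  catch story: 2
  catch they: 2
  story write: 2
  they story: 2
4 duplicate windows → 16 − 4 = 12 distinct.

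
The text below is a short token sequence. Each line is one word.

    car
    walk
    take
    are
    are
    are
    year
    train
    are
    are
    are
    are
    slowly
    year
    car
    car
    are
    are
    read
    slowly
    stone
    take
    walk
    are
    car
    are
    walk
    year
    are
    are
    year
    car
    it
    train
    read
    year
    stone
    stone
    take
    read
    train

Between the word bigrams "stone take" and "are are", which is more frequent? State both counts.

"stone take": 2 occurrences
"are are": 7 occurrences

"are are" (7 vs 2)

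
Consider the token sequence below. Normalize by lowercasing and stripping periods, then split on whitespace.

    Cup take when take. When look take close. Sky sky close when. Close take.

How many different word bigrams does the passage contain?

14 tokens → 13 bigram windows in total.
Repeated bigrams (each contributes count−1 duplicates):
  take when: 2
1 duplicate windows → 13 − 1 = 12 distinct.

12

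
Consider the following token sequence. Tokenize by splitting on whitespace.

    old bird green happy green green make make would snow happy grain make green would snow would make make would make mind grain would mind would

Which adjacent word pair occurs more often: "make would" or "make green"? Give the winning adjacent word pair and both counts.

"make would": 2 occurrences
"make green": 1 occurrence

"make would" (2 vs 1)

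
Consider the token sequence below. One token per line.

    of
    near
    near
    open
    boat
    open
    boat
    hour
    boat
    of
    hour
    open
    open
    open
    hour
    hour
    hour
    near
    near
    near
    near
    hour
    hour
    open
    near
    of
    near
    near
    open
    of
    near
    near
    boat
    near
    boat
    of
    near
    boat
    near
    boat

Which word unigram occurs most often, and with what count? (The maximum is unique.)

"near", 14 times

Unigram frequencies (highest first):
  near: 14
  open: 7
  boat: 7
  hour: 7
  of: 5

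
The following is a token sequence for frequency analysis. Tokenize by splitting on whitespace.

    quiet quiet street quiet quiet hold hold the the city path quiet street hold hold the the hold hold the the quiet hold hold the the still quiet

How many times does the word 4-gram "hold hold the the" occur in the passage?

4

Scanning the 25 overlapping 4-gram windows for "hold hold the the":
  position 6–9: hold hold the the
  position 14–17: hold hold the the
  position 18–21: hold hold the the
  position 23–26: hold hold the the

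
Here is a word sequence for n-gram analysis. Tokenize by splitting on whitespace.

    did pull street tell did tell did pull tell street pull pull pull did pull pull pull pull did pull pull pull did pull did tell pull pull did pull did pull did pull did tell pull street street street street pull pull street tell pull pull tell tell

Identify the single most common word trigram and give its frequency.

Trigram frequencies (highest first):
  pull did pull: 6
  pull pull pull: 4
  pull pull did: 4
  did pull did: 4
  pull street tell: 2
  street pull pull: 2
  … (20 more, each ≤ 2)

"pull did pull", 6 times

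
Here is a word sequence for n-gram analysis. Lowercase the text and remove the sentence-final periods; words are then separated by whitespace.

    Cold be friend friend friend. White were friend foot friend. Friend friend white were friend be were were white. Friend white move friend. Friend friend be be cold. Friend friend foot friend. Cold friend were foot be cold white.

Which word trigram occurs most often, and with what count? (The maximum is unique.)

Trigram frequencies (highest first):
  friend friend friend: 3
  friend friend white: 2
  friend white were: 2
  white were friend: 2
  friend foot friend: 2
  cold be friend: 1
  … (25 more, each ≤ 1)

"friend friend friend", 3 times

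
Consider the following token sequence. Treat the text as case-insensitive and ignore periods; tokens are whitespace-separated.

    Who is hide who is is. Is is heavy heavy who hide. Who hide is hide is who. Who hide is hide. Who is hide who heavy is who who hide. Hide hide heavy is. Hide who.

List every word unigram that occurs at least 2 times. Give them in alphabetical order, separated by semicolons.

heavy; hide; is; who

Unigram counts meeting the condition (at least 2 times):
  heavy: 4
  hide: 11
  is: 11
  who: 11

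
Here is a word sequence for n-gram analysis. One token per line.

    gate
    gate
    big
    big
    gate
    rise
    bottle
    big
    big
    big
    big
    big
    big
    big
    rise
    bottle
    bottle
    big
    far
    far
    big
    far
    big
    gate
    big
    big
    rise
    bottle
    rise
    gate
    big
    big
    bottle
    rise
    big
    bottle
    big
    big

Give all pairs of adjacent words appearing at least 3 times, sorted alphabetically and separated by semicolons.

Bigram counts meeting the condition (at least 3 times):
  big big: 10
  bottle big: 3
  gate big: 3
  rise bottle: 3

big big; bottle big; gate big; rise bottle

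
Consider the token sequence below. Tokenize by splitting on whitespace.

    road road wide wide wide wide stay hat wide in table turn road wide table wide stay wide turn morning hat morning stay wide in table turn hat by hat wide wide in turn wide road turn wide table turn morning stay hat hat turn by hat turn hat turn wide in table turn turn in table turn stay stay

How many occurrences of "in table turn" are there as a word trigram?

Scanning the 58 overlapping trigram windows for "in table turn":
  position 10–12: in table turn
  position 25–27: in table turn
  position 52–54: in table turn
  position 56–58: in table turn

4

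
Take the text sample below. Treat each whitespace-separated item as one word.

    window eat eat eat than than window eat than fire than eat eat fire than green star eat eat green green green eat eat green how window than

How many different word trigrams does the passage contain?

25

28 tokens → 26 trigram windows in total.
Repeated trigrams (each contributes count−1 duplicates):
  eat eat green: 2
1 duplicate windows → 26 − 1 = 25 distinct.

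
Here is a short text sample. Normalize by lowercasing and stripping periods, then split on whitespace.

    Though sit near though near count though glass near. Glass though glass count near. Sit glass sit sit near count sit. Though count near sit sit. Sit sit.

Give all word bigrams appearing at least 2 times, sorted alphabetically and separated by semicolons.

Bigram counts meeting the condition (at least 2 times):
  count near: 2
  near count: 2
  near sit: 2
  sit near: 2
  sit sit: 4
  though glass: 2

count near; near count; near sit; sit near; sit sit; though glass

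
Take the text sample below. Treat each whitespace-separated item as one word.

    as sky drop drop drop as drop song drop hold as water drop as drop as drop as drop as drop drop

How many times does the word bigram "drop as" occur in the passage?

Scanning the 21 overlapping bigram windows for "drop as":
  position 5–6: drop as
  position 13–14: drop as
  position 15–16: drop as
  position 17–18: drop as
  position 19–20: drop as

5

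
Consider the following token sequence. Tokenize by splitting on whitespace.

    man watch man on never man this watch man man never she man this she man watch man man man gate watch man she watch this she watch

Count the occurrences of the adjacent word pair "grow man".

0

Scanning the 27 overlapping bigram windows for "grow man":
  (none found)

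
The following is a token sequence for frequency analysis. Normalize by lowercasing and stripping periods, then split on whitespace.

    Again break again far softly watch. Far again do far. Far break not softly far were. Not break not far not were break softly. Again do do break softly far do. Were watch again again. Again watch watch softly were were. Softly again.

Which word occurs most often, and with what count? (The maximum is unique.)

"again", 8 times

Unigram frequencies (highest first):
  again: 8
  far: 7
  softly: 6
  break: 5
  were: 5
  watch: 4
  … (2 more, each ≤ 4)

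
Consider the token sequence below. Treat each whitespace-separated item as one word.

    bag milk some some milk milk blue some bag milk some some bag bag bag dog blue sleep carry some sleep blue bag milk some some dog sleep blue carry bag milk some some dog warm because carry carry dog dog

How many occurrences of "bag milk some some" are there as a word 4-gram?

4

Scanning the 38 overlapping 4-gram windows for "bag milk some some":
  position 1–4: bag milk some some
  position 9–12: bag milk some some
  position 23–26: bag milk some some
  position 31–34: bag milk some some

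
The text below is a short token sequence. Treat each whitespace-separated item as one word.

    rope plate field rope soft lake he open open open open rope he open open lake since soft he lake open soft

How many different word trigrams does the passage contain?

18

22 tokens → 20 trigram windows in total.
Repeated trigrams (each contributes count−1 duplicates):
  he open open: 2
  open open open: 2
2 duplicate windows → 20 − 2 = 18 distinct.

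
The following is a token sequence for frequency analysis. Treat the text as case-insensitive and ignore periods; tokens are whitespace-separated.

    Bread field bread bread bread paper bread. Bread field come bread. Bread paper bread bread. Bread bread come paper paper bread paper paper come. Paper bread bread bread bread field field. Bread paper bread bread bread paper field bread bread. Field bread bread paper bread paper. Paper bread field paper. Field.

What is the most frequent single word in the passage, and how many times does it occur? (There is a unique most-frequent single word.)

Unigram frequencies (highest first):
  bread: 27
  paper: 13
  field: 8
  come: 3

"bread", 27 times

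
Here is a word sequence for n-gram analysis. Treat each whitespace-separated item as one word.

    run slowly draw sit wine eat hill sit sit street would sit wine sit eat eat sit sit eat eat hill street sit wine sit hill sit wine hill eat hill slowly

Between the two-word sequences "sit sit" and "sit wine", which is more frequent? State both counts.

"sit wine" (4 vs 2)

"sit sit": 2 occurrences
"sit wine": 4 occurrences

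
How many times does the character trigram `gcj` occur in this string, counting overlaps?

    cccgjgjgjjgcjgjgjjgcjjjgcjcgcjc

Sliding a length-3 window over the 31 characters (29 positions):
  position 11–13: gcj
  position 19–21: gcj
  position 24–26: gcj
  position 28–30: gcj

4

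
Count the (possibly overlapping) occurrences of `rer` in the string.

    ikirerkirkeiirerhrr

Sliding a length-3 window over the 19 characters (17 positions):
  position 4–6: rer
  position 14–16: rer

2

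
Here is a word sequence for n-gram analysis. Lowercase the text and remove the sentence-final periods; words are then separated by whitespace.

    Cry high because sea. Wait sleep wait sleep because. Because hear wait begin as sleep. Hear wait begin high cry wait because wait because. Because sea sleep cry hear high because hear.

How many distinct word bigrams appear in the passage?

23

32 tokens → 31 bigram windows in total.
Repeated bigrams (each contributes count−1 duplicates):
  because because: 2
  because hear: 2
  because sea: 2
  hear wait: 2
  high because: 2
  wait because: 2
  wait begin: 2
  wait sleep: 2
8 duplicate windows → 31 − 8 = 23 distinct.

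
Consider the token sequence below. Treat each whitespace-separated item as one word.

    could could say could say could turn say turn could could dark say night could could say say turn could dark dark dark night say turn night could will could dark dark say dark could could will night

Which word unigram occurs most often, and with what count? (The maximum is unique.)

Unigram frequencies (highest first):
  could: 13
  say: 8
  dark: 7
  turn: 4
  night: 4
  will: 2

"could", 13 times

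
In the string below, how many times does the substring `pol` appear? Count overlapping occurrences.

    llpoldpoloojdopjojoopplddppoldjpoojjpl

Sliding a length-3 window over the 38 characters (36 positions):
  position 3–5: pol
  position 7–9: pol
  position 27–29: pol

3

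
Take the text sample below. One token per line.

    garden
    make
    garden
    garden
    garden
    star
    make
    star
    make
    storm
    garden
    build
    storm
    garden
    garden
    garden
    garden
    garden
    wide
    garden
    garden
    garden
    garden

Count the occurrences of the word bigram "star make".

Scanning the 22 overlapping bigram windows for "star make":
  position 6–7: star make
  position 8–9: star make

2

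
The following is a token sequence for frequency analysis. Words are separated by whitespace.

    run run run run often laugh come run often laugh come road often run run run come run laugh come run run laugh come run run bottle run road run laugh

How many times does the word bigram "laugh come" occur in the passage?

Scanning the 30 overlapping bigram windows for "laugh come":
  position 6–7: laugh come
  position 10–11: laugh come
  position 19–20: laugh come
  position 23–24: laugh come

4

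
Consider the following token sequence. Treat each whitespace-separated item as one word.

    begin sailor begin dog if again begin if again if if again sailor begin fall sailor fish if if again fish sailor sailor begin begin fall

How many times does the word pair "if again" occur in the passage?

Scanning the 25 overlapping bigram windows for "if again":
  position 5–6: if again
  position 8–9: if again
  position 11–12: if again
  position 19–20: if again

4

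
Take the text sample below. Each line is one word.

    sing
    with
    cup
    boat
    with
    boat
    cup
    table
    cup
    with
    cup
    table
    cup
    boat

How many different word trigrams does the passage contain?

11

14 tokens → 12 trigram windows in total.
Repeated trigrams (each contributes count−1 duplicates):
  cup table cup: 2
1 duplicate windows → 12 − 1 = 11 distinct.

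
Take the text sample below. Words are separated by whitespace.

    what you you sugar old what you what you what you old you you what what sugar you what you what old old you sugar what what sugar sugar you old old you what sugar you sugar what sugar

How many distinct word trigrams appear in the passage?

39 tokens → 37 trigram windows in total.
Repeated trigrams (each contributes count−1 duplicates):
  what you what: 3
  you what you: 3
  old old you: 2
  what sugar you: 2
  what what sugar: 2
  you sugar what: 2
8 duplicate windows → 37 − 8 = 29 distinct.

29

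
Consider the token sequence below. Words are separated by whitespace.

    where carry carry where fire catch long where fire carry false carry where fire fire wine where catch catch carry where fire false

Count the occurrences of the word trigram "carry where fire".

3

Scanning the 21 overlapping trigram windows for "carry where fire":
  position 3–5: carry where fire
  position 12–14: carry where fire
  position 20–22: carry where fire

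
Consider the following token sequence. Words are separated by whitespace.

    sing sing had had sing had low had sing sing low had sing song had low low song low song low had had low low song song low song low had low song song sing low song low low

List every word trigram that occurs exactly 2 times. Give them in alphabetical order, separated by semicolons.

had low low; low had sing; low low song; low song song; song low had; song low song

Trigram counts meeting the condition (exactly 2 times):
  had low low: 2
  low had sing: 2
  low low song: 2
  low song song: 2
  song low had: 2
  song low song: 2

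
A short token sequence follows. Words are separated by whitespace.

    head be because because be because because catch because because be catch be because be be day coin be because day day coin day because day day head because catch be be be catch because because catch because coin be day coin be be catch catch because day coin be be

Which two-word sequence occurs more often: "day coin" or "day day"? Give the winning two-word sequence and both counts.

"day coin" (4 vs 2)

"day coin": 4 occurrences
"day day": 2 occurrences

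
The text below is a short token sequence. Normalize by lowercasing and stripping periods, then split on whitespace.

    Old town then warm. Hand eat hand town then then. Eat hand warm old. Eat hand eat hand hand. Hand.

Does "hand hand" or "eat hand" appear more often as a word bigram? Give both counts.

"hand hand": 2 occurrences
"eat hand": 4 occurrences

"eat hand" (4 vs 2)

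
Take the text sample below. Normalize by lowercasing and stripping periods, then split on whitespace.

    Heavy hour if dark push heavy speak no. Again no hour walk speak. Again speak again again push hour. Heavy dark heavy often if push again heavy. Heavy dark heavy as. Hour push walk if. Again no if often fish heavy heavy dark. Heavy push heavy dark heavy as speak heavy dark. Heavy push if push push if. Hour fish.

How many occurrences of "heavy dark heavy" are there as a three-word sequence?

Scanning the 58 overlapping trigram windows for "heavy dark heavy":
  position 20–22: heavy dark heavy
  position 28–30: heavy dark heavy
  position 42–44: heavy dark heavy
  position 46–48: heavy dark heavy
  position 51–53: heavy dark heavy

5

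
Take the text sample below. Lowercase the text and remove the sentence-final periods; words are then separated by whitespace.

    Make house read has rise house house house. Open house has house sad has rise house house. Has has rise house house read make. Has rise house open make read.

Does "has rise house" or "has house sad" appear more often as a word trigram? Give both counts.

"has rise house" (4 vs 1)

"has rise house": 4 occurrences
"has house sad": 1 occurrence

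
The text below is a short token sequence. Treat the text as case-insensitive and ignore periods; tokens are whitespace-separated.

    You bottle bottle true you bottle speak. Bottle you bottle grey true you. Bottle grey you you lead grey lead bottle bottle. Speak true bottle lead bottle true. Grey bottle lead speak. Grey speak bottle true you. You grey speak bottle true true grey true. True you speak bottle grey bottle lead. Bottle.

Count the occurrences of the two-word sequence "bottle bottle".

2

Scanning the 52 overlapping bigram windows for "bottle bottle":
  position 2–3: bottle bottle
  position 21–22: bottle bottle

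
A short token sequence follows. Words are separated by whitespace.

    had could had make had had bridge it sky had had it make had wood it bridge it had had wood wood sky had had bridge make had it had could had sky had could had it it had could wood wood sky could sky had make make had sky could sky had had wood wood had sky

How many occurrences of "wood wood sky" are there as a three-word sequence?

2

Scanning the 56 overlapping trigram windows for "wood wood sky":
  position 21–23: wood wood sky
  position 41–43: wood wood sky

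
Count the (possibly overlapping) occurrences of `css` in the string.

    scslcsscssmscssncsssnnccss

5

Sliding a length-3 window over the 26 characters (24 positions):
  position 5–7: css
  position 8–10: css
  position 13–15: css
  position 17–19: css
  position 24–26: css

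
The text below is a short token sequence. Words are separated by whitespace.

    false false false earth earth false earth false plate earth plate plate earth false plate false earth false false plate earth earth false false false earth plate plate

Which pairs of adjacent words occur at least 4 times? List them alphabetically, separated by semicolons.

Bigram counts meeting the condition (at least 4 times):
  earth false: 5
  false earth: 4
  false false: 5

earth false; false earth; false false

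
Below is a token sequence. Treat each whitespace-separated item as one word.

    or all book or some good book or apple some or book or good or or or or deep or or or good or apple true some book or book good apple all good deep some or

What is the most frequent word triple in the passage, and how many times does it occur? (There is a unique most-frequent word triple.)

Trigram frequencies (highest first):
  or or or: 3
  or good or: 2
  or all book: 1
  all book or: 1
  book or some: 1
  or some good: 1
  … (26 more, each ≤ 1)

"or or or", 3 times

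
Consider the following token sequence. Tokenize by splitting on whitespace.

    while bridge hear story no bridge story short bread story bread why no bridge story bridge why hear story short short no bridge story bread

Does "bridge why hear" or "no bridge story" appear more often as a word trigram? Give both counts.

"no bridge story" (3 vs 1)

"bridge why hear": 1 occurrence
"no bridge story": 3 occurrences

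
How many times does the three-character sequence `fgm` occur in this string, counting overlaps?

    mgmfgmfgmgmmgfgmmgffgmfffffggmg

4

Sliding a length-3 window over the 31 characters (29 positions):
  position 4–6: fgm
  position 7–9: fgm
  position 14–16: fgm
  position 20–22: fgm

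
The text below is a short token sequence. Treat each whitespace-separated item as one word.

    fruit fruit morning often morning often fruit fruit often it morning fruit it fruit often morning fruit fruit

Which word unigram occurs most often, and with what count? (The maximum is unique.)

"fruit", 8 times

Unigram frequencies (highest first):
  fruit: 8
  morning: 4
  often: 4
  it: 2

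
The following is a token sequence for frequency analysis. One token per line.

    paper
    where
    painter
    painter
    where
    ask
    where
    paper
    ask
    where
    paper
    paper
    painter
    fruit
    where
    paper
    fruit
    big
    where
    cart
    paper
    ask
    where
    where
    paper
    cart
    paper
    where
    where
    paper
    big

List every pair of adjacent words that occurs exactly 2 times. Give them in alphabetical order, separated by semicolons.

Bigram counts meeting the condition (exactly 2 times):
  cart paper: 2
  paper ask: 2
  paper where: 2
  where where: 2

cart paper; paper ask; paper where; where where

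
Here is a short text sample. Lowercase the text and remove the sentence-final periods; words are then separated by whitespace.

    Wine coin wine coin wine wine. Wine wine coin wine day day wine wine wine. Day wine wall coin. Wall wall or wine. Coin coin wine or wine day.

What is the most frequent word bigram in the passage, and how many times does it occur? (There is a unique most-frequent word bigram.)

Bigram frequencies (highest first):
  wine wine: 5
  wine coin: 4
  coin wine: 4
  wine day: 3
  day wine: 2
  or wine: 2
  … (8 more, each ≤ 1)

"wine wine", 5 times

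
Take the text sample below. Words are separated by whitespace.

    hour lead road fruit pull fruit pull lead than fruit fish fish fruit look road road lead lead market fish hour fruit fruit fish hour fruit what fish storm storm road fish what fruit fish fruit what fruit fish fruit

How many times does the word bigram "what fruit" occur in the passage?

2

Scanning the 39 overlapping bigram windows for "what fruit":
  position 33–34: what fruit
  position 37–38: what fruit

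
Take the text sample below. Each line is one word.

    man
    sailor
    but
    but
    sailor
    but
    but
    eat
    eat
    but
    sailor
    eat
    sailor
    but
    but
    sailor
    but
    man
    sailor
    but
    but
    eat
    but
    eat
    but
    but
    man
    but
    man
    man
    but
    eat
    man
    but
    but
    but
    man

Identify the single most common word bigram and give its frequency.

"but but", 7 times

Bigram frequencies (highest first):
  but but: 7
  sailor but: 5
  but eat: 4
  but man: 4
  but sailor: 3
  eat but: 3
  … (7 more, each ≤ 3)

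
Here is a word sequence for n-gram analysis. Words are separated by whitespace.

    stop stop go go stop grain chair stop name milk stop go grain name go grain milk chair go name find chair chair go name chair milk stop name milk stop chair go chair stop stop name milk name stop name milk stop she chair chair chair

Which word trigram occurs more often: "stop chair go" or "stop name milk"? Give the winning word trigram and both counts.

"stop name milk" (4 vs 1)

"stop chair go": 1 occurrence
"stop name milk": 4 occurrences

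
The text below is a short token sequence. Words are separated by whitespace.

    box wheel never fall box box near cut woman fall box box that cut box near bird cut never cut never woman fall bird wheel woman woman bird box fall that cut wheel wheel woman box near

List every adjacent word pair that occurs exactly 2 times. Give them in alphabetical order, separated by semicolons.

Bigram counts meeting the condition (exactly 2 times):
  box box: 2
  cut never: 2
  fall box: 2
  that cut: 2
  wheel woman: 2
  woman fall: 2

box box; cut never; fall box; that cut; wheel woman; woman fall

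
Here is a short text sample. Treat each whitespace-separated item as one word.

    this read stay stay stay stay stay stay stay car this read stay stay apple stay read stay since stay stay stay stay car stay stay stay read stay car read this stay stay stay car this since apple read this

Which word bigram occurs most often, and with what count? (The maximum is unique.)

Bigram frequencies (highest first):
  stay stay: 14
  read stay: 4
  stay car: 4
  this read: 2
  car this: 2
  stay read: 2
  … (11 more, each ≤ 2)

"stay stay", 14 times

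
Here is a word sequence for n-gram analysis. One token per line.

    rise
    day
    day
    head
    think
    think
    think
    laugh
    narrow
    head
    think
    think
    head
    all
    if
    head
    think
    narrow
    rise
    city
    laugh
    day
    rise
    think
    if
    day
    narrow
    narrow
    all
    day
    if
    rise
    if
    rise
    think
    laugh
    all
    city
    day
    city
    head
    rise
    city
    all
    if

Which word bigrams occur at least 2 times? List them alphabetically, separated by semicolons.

all if; head think; if rise; rise city; rise think; think laugh; think think

Bigram counts meeting the condition (at least 2 times):
  all if: 2
  head think: 3
  if rise: 2
  rise city: 2
  rise think: 2
  think laugh: 2
  think think: 3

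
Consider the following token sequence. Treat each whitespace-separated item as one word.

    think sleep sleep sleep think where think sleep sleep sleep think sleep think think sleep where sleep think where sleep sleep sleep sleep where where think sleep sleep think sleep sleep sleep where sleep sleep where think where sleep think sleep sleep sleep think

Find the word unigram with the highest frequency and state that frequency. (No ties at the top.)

Unigram frequencies (highest first):
  sleep: 24
  think: 12
  where: 8

"sleep", 24 times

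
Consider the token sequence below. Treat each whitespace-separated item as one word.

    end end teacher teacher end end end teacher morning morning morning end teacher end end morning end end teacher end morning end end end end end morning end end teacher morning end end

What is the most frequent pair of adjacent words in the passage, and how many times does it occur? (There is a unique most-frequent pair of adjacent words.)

Bigram frequencies (highest first):
  end end: 11
  end teacher: 5
  morning end: 5
  teacher end: 3
  end morning: 3
  teacher morning: 2
  … (2 more, each ≤ 2)

"end end", 11 times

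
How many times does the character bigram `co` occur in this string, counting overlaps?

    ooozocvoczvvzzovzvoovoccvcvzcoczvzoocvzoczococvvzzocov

3

Sliding a length-2 window over the 54 characters (53 positions):
  position 29–30: co
  position 44–45: co
  position 52–53: co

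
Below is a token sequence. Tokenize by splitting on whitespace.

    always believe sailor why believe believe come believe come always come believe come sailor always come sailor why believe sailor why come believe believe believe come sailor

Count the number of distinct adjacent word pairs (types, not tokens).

12

27 tokens → 26 bigram windows in total.
Repeated bigrams (each contributes count−1 duplicates):
  believe come: 4
  believe believe: 3
  come believe: 3
  come sailor: 3
  sailor why: 3
  always come: 2
  believe sailor: 2
  why believe: 2
14 duplicate windows → 26 − 14 = 12 distinct.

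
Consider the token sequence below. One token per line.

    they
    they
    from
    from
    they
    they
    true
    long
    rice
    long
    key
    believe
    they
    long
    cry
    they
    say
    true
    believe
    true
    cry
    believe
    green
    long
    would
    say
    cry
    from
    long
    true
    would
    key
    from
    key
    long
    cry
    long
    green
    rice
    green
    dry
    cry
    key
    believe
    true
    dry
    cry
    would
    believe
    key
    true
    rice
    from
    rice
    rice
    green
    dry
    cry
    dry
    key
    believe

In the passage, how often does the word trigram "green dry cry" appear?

Scanning the 59 overlapping trigram windows for "green dry cry":
  position 40–42: green dry cry
  position 56–58: green dry cry

2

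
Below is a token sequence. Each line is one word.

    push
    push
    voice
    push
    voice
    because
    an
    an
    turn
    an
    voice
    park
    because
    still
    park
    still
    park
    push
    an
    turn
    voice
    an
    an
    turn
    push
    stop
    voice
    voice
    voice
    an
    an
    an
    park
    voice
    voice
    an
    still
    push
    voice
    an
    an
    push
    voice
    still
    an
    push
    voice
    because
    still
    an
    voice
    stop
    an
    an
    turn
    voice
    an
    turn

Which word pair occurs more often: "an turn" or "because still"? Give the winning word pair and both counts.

"an turn": 5 occurrences
"because still": 2 occurrences

"an turn" (5 vs 2)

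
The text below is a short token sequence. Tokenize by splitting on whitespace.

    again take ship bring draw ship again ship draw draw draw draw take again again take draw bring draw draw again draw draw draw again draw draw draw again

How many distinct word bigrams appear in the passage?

16

29 tokens → 28 bigram windows in total.
Repeated bigrams (each contributes count−1 duplicates):
  draw draw: 8
  draw again: 3
  again draw: 2
  again take: 2
  bring draw: 2
12 duplicate windows → 28 − 12 = 16 distinct.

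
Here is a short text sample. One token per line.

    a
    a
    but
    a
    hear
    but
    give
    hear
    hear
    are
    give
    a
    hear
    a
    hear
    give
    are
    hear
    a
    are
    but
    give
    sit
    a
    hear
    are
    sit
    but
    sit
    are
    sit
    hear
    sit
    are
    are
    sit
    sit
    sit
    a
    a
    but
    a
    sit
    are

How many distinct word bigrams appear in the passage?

44 tokens → 43 bigram windows in total.
Repeated bigrams (each contributes count−1 duplicates):
  a hear: 4
  are sit: 3
  sit are: 3
  a a: 2
  a but: 2
  but a: 2
  but give: 2
  hear a: 2
  … (3 more repeated)
15 duplicate windows → 43 − 15 = 28 distinct.

28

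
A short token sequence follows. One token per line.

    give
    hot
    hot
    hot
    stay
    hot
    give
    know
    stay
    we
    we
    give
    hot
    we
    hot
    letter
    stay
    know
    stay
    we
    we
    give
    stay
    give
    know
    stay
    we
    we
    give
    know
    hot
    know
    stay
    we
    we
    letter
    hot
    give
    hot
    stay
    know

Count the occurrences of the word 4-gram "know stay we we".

Scanning the 38 overlapping 4-gram windows for "know stay we we":
  position 8–11: know stay we we
  position 18–21: know stay we we
  position 25–28: know stay we we
  position 32–35: know stay we we

4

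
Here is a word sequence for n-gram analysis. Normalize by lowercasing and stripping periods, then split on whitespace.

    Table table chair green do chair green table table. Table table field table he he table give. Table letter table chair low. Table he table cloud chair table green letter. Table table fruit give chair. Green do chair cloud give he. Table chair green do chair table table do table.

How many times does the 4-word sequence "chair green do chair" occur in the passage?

3

Scanning the 47 overlapping 4-gram windows for "chair green do chair":
  position 3–6: chair green do chair
  position 35–38: chair green do chair
  position 43–46: chair green do chair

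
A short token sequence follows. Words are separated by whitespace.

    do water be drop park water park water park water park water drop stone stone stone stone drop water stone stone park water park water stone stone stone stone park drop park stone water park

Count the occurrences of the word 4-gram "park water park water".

Scanning the 32 overlapping 4-gram windows for "park water park water":
  position 5–8: park water park water
  position 7–10: park water park water
  position 9–12: park water park water
  position 22–25: park water park water

4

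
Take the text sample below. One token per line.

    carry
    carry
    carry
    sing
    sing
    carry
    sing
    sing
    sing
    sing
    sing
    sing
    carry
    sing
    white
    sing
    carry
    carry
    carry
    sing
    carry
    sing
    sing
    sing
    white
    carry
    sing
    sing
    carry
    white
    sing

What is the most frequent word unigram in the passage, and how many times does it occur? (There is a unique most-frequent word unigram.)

Unigram frequencies (highest first):
  sing: 17
  carry: 11
  white: 3

"sing", 17 times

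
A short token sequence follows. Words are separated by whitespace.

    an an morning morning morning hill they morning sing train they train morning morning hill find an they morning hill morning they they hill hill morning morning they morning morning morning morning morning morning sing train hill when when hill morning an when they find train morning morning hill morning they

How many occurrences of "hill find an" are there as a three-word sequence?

1

Scanning the 49 overlapping trigram windows for "hill find an":
  position 15–17: hill find an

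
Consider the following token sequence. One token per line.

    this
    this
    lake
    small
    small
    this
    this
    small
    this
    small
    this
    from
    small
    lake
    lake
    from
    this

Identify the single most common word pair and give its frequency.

Bigram frequencies (highest first):
  small this: 3
  this this: 2
  this small: 2
  this lake: 1
  lake small: 1
  small small: 1
  … (6 more, each ≤ 1)

"small this", 3 times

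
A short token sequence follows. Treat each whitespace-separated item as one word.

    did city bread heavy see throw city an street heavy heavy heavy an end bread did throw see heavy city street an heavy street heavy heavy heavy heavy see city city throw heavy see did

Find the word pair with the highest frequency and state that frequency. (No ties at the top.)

Bigram frequencies (highest first):
  heavy heavy: 5
  heavy see: 3
  street heavy: 2
  did city: 1
  city bread: 1
  bread heavy: 1
  … (21 more, each ≤ 1)

"heavy heavy", 5 times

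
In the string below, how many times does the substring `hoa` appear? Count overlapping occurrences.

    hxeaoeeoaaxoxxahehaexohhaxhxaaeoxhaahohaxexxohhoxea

0

Sliding a length-3 window over the 51 characters (49 positions):
  (no match at any position)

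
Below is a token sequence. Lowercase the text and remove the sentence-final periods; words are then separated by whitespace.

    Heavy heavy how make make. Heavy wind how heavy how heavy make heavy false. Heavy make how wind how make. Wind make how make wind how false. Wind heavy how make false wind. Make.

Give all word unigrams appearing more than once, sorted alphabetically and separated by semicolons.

false; heavy; how; make; wind

Unigram counts meeting the condition (more than once):
  false: 3
  heavy: 8
  how: 8
  make: 9
  wind: 6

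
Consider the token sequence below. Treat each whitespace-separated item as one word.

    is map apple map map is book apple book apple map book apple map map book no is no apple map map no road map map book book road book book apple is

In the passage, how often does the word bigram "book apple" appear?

4

Scanning the 32 overlapping bigram windows for "book apple":
  position 7–8: book apple
  position 9–10: book apple
  position 12–13: book apple
  position 31–32: book apple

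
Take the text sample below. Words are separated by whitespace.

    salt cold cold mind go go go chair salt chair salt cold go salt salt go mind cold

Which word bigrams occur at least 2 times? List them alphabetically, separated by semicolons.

Bigram counts meeting the condition (at least 2 times):
  chair salt: 2
  go go: 2
  salt cold: 2

chair salt; go go; salt cold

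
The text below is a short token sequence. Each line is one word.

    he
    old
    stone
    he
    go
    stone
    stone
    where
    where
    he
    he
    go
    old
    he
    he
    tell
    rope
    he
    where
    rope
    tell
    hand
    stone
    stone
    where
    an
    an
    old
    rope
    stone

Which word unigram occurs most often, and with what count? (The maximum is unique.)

Unigram frequencies (highest first):
  he: 7
  stone: 6
  where: 4
  old: 3
  rope: 3
  go: 2
  … (3 more, each ≤ 2)

"he", 7 times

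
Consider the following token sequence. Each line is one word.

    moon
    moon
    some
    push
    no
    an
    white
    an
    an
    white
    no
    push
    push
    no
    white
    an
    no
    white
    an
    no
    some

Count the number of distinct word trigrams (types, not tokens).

21 tokens → 19 trigram windows in total.
Repeated trigrams (each contributes count−1 duplicates):
  no white an: 2
  white an no: 2
2 duplicate windows → 19 − 2 = 17 distinct.

17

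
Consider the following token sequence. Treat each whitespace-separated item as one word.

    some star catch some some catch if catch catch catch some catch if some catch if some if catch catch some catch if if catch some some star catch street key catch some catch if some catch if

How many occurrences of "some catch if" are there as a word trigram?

6

Scanning the 36 overlapping trigram windows for "some catch if":
  position 5–7: some catch if
  position 11–13: some catch if
  position 14–16: some catch if
  position 21–23: some catch if
  position 33–35: some catch if
  position 36–38: some catch if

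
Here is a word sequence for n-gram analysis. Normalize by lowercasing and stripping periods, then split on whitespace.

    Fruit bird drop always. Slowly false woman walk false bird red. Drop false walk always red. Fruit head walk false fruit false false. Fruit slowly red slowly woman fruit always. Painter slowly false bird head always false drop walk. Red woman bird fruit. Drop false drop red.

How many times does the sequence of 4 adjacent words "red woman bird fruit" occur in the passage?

Scanning the 44 overlapping 4-gram windows for "red woman bird fruit":
  position 40–43: red woman bird fruit

1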